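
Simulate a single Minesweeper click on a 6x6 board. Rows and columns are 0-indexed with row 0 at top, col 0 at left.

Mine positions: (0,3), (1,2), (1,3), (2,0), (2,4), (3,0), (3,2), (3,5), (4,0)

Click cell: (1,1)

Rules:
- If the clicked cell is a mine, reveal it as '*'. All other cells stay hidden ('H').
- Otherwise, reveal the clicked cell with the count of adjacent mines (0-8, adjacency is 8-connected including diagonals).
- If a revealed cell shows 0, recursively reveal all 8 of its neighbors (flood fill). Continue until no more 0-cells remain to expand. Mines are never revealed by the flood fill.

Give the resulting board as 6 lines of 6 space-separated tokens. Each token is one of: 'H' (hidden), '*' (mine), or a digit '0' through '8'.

H H H H H H
H 2 H H H H
H H H H H H
H H H H H H
H H H H H H
H H H H H H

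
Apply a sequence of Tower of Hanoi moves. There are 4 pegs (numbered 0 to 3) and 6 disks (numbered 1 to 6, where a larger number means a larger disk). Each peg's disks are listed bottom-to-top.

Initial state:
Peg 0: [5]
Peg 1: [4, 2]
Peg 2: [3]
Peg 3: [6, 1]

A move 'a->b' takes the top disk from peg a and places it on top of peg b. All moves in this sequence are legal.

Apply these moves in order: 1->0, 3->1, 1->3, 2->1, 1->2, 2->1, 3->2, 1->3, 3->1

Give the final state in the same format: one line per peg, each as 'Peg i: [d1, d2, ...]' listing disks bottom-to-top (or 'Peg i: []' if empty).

After move 1 (1->0):
Peg 0: [5, 2]
Peg 1: [4]
Peg 2: [3]
Peg 3: [6, 1]

After move 2 (3->1):
Peg 0: [5, 2]
Peg 1: [4, 1]
Peg 2: [3]
Peg 3: [6]

After move 3 (1->3):
Peg 0: [5, 2]
Peg 1: [4]
Peg 2: [3]
Peg 3: [6, 1]

After move 4 (2->1):
Peg 0: [5, 2]
Peg 1: [4, 3]
Peg 2: []
Peg 3: [6, 1]

After move 5 (1->2):
Peg 0: [5, 2]
Peg 1: [4]
Peg 2: [3]
Peg 3: [6, 1]

After move 6 (2->1):
Peg 0: [5, 2]
Peg 1: [4, 3]
Peg 2: []
Peg 3: [6, 1]

After move 7 (3->2):
Peg 0: [5, 2]
Peg 1: [4, 3]
Peg 2: [1]
Peg 3: [6]

After move 8 (1->3):
Peg 0: [5, 2]
Peg 1: [4]
Peg 2: [1]
Peg 3: [6, 3]

After move 9 (3->1):
Peg 0: [5, 2]
Peg 1: [4, 3]
Peg 2: [1]
Peg 3: [6]

Answer: Peg 0: [5, 2]
Peg 1: [4, 3]
Peg 2: [1]
Peg 3: [6]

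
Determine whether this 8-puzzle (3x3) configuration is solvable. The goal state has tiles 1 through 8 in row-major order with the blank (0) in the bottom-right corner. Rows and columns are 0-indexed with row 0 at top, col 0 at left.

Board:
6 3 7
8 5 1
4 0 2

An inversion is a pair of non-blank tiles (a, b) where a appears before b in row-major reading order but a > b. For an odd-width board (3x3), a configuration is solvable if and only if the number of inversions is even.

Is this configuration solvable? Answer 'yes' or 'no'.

Answer: no

Derivation:
Inversions (pairs i<j in row-major order where tile[i] > tile[j] > 0): 19
19 is odd, so the puzzle is not solvable.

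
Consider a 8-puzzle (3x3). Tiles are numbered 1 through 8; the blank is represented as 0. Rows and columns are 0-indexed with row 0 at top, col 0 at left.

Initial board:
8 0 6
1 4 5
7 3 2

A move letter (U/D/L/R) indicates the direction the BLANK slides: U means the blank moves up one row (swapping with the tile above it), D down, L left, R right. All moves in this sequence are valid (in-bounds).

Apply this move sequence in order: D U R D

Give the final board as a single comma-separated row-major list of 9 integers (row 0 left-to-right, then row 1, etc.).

After move 1 (D):
8 4 6
1 0 5
7 3 2

After move 2 (U):
8 0 6
1 4 5
7 3 2

After move 3 (R):
8 6 0
1 4 5
7 3 2

After move 4 (D):
8 6 5
1 4 0
7 3 2

Answer: 8, 6, 5, 1, 4, 0, 7, 3, 2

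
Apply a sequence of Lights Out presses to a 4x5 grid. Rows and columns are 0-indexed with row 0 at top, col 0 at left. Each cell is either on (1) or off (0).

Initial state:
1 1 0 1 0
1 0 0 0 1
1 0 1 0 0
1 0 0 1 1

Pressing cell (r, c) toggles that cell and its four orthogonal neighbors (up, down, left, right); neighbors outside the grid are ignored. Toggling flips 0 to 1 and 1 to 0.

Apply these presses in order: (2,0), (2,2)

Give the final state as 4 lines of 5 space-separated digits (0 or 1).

Answer: 1 1 0 1 0
0 0 1 0 1
0 0 0 1 0
0 0 1 1 1

Derivation:
After press 1 at (2,0):
1 1 0 1 0
0 0 0 0 1
0 1 1 0 0
0 0 0 1 1

After press 2 at (2,2):
1 1 0 1 0
0 0 1 0 1
0 0 0 1 0
0 0 1 1 1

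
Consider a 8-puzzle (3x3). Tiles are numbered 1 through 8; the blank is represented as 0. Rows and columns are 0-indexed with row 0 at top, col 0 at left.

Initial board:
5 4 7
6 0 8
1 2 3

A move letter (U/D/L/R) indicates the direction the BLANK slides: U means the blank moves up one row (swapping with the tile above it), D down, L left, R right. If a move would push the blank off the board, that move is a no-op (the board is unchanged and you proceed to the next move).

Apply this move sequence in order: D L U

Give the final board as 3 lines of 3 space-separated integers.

Answer: 5 4 7
0 2 8
6 1 3

Derivation:
After move 1 (D):
5 4 7
6 2 8
1 0 3

After move 2 (L):
5 4 7
6 2 8
0 1 3

After move 3 (U):
5 4 7
0 2 8
6 1 3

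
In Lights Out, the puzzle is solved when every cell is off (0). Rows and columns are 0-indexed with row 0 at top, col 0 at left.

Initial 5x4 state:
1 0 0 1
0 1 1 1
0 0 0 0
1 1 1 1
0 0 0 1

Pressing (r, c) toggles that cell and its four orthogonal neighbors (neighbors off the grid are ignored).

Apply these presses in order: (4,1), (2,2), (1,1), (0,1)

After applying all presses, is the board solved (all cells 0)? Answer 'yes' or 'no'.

Answer: no

Derivation:
After press 1 at (4,1):
1 0 0 1
0 1 1 1
0 0 0 0
1 0 1 1
1 1 1 1

After press 2 at (2,2):
1 0 0 1
0 1 0 1
0 1 1 1
1 0 0 1
1 1 1 1

After press 3 at (1,1):
1 1 0 1
1 0 1 1
0 0 1 1
1 0 0 1
1 1 1 1

After press 4 at (0,1):
0 0 1 1
1 1 1 1
0 0 1 1
1 0 0 1
1 1 1 1

Lights still on: 14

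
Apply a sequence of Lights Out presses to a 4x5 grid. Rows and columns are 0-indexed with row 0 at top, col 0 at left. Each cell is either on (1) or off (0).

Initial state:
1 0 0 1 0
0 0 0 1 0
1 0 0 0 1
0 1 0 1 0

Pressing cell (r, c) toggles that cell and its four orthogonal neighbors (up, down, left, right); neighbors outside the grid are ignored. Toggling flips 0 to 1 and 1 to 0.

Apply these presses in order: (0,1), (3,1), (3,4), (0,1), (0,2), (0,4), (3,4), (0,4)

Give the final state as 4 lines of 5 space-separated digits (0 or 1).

After press 1 at (0,1):
0 1 1 1 0
0 1 0 1 0
1 0 0 0 1
0 1 0 1 0

After press 2 at (3,1):
0 1 1 1 0
0 1 0 1 0
1 1 0 0 1
1 0 1 1 0

After press 3 at (3,4):
0 1 1 1 0
0 1 0 1 0
1 1 0 0 0
1 0 1 0 1

After press 4 at (0,1):
1 0 0 1 0
0 0 0 1 0
1 1 0 0 0
1 0 1 0 1

After press 5 at (0,2):
1 1 1 0 0
0 0 1 1 0
1 1 0 0 0
1 0 1 0 1

After press 6 at (0,4):
1 1 1 1 1
0 0 1 1 1
1 1 0 0 0
1 0 1 0 1

After press 7 at (3,4):
1 1 1 1 1
0 0 1 1 1
1 1 0 0 1
1 0 1 1 0

After press 8 at (0,4):
1 1 1 0 0
0 0 1 1 0
1 1 0 0 1
1 0 1 1 0

Answer: 1 1 1 0 0
0 0 1 1 0
1 1 0 0 1
1 0 1 1 0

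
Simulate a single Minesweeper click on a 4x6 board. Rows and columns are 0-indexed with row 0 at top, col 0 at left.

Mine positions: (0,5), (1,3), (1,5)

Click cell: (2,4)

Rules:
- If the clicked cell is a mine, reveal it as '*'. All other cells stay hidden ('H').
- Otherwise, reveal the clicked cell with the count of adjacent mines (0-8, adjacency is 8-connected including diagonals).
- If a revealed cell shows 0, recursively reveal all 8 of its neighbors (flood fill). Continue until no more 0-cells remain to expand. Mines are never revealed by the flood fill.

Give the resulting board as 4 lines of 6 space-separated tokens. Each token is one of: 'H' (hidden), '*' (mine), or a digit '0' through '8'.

H H H H H H
H H H H H H
H H H H 2 H
H H H H H H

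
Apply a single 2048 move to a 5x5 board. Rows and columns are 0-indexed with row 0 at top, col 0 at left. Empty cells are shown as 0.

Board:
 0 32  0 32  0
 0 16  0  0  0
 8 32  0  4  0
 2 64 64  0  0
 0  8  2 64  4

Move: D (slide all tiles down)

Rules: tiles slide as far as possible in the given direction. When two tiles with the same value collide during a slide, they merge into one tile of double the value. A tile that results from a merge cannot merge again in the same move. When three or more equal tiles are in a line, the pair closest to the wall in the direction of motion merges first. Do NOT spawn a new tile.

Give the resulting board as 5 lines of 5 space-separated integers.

Slide down:
col 0: [0, 0, 8, 2, 0] -> [0, 0, 0, 8, 2]
col 1: [32, 16, 32, 64, 8] -> [32, 16, 32, 64, 8]
col 2: [0, 0, 0, 64, 2] -> [0, 0, 0, 64, 2]
col 3: [32, 0, 4, 0, 64] -> [0, 0, 32, 4, 64]
col 4: [0, 0, 0, 0, 4] -> [0, 0, 0, 0, 4]

Answer:  0 32  0  0  0
 0 16  0  0  0
 0 32  0 32  0
 8 64 64  4  0
 2  8  2 64  4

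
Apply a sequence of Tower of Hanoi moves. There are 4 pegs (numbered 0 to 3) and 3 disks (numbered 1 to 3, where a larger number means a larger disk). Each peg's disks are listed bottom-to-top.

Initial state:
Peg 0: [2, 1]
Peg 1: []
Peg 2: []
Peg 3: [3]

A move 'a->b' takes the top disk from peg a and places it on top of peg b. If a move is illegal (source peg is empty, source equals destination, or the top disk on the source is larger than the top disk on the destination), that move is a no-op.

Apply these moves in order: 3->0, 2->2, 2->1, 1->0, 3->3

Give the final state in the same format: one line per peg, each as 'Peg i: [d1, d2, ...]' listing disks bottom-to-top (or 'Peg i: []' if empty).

After move 1 (3->0):
Peg 0: [2, 1]
Peg 1: []
Peg 2: []
Peg 3: [3]

After move 2 (2->2):
Peg 0: [2, 1]
Peg 1: []
Peg 2: []
Peg 3: [3]

After move 3 (2->1):
Peg 0: [2, 1]
Peg 1: []
Peg 2: []
Peg 3: [3]

After move 4 (1->0):
Peg 0: [2, 1]
Peg 1: []
Peg 2: []
Peg 3: [3]

After move 5 (3->3):
Peg 0: [2, 1]
Peg 1: []
Peg 2: []
Peg 3: [3]

Answer: Peg 0: [2, 1]
Peg 1: []
Peg 2: []
Peg 3: [3]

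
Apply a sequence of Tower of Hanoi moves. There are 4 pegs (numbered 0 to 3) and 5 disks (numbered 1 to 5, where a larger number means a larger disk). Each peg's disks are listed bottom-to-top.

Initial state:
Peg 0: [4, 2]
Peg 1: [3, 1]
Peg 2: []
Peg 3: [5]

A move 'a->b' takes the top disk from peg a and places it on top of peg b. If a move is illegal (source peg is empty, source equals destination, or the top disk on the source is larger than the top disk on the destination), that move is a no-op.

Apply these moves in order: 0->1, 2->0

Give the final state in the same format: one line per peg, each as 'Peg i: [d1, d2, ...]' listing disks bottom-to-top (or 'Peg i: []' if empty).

Answer: Peg 0: [4, 2]
Peg 1: [3, 1]
Peg 2: []
Peg 3: [5]

Derivation:
After move 1 (0->1):
Peg 0: [4, 2]
Peg 1: [3, 1]
Peg 2: []
Peg 3: [5]

After move 2 (2->0):
Peg 0: [4, 2]
Peg 1: [3, 1]
Peg 2: []
Peg 3: [5]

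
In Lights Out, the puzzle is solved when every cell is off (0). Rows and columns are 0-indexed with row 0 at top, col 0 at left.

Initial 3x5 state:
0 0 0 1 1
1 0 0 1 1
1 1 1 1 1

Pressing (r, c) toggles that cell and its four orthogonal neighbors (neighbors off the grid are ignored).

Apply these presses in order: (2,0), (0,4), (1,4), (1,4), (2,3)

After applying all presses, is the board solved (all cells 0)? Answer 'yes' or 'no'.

After press 1 at (2,0):
0 0 0 1 1
0 0 0 1 1
0 0 1 1 1

After press 2 at (0,4):
0 0 0 0 0
0 0 0 1 0
0 0 1 1 1

After press 3 at (1,4):
0 0 0 0 1
0 0 0 0 1
0 0 1 1 0

After press 4 at (1,4):
0 0 0 0 0
0 0 0 1 0
0 0 1 1 1

After press 5 at (2,3):
0 0 0 0 0
0 0 0 0 0
0 0 0 0 0

Lights still on: 0

Answer: yes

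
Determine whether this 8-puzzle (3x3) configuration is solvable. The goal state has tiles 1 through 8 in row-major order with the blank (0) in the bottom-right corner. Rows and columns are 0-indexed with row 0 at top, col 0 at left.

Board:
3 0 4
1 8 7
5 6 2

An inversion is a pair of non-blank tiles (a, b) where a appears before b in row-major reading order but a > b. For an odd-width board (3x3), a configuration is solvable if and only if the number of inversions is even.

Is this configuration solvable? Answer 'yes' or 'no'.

Answer: no

Derivation:
Inversions (pairs i<j in row-major order where tile[i] > tile[j] > 0): 13
13 is odd, so the puzzle is not solvable.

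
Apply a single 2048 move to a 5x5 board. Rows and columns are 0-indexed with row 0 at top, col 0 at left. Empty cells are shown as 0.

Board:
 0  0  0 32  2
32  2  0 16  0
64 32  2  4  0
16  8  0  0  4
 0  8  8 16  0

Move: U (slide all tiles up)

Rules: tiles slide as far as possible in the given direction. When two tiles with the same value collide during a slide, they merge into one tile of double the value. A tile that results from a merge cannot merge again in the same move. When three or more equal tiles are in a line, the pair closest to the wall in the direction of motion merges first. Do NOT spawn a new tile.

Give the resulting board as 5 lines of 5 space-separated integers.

Slide up:
col 0: [0, 32, 64, 16, 0] -> [32, 64, 16, 0, 0]
col 1: [0, 2, 32, 8, 8] -> [2, 32, 16, 0, 0]
col 2: [0, 0, 2, 0, 8] -> [2, 8, 0, 0, 0]
col 3: [32, 16, 4, 0, 16] -> [32, 16, 4, 16, 0]
col 4: [2, 0, 0, 4, 0] -> [2, 4, 0, 0, 0]

Answer: 32  2  2 32  2
64 32  8 16  4
16 16  0  4  0
 0  0  0 16  0
 0  0  0  0  0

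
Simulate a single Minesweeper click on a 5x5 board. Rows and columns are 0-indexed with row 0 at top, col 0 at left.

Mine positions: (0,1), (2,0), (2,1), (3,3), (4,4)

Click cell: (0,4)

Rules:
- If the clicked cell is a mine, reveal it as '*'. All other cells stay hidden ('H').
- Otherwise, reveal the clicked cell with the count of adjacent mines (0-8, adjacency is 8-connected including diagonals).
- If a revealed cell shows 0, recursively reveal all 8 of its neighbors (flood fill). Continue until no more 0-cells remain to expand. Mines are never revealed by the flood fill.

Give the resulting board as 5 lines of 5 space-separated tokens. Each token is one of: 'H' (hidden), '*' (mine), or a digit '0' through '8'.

H H 1 0 0
H H 2 0 0
H H 2 1 1
H H H H H
H H H H H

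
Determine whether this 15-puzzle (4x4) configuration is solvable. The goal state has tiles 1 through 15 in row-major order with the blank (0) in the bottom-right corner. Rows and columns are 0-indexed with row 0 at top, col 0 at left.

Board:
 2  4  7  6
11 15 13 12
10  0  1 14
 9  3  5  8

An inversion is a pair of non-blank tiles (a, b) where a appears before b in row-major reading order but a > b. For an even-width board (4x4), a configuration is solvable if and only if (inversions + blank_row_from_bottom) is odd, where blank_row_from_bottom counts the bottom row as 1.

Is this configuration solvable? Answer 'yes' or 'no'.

Inversions: 50
Blank is in row 2 (0-indexed from top), which is row 2 counting from the bottom (bottom = 1).
50 + 2 = 52, which is even, so the puzzle is not solvable.

Answer: no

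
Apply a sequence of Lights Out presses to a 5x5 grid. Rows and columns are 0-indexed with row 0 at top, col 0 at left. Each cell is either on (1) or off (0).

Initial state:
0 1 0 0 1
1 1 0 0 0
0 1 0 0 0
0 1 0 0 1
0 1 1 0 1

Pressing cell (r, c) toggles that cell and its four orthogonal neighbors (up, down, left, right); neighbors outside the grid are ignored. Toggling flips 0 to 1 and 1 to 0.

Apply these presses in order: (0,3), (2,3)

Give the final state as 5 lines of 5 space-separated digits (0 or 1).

Answer: 0 1 1 1 0
1 1 0 0 0
0 1 1 1 1
0 1 0 1 1
0 1 1 0 1

Derivation:
After press 1 at (0,3):
0 1 1 1 0
1 1 0 1 0
0 1 0 0 0
0 1 0 0 1
0 1 1 0 1

After press 2 at (2,3):
0 1 1 1 0
1 1 0 0 0
0 1 1 1 1
0 1 0 1 1
0 1 1 0 1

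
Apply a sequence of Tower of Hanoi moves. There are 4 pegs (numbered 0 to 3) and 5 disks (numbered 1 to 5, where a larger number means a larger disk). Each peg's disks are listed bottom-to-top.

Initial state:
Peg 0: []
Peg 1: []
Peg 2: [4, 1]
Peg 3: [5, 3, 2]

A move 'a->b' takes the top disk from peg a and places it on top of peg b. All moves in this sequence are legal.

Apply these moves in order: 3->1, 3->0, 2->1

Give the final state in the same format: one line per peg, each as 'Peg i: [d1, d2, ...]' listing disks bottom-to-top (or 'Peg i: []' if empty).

Answer: Peg 0: [3]
Peg 1: [2, 1]
Peg 2: [4]
Peg 3: [5]

Derivation:
After move 1 (3->1):
Peg 0: []
Peg 1: [2]
Peg 2: [4, 1]
Peg 3: [5, 3]

After move 2 (3->0):
Peg 0: [3]
Peg 1: [2]
Peg 2: [4, 1]
Peg 3: [5]

After move 3 (2->1):
Peg 0: [3]
Peg 1: [2, 1]
Peg 2: [4]
Peg 3: [5]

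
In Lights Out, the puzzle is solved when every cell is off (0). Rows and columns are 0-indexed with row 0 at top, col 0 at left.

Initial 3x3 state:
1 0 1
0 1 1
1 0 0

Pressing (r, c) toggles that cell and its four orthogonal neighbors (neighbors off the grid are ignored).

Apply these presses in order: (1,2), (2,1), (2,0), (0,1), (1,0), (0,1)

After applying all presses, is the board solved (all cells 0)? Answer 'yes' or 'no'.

Answer: yes

Derivation:
After press 1 at (1,2):
1 0 0
0 0 0
1 0 1

After press 2 at (2,1):
1 0 0
0 1 0
0 1 0

After press 3 at (2,0):
1 0 0
1 1 0
1 0 0

After press 4 at (0,1):
0 1 1
1 0 0
1 0 0

After press 5 at (1,0):
1 1 1
0 1 0
0 0 0

After press 6 at (0,1):
0 0 0
0 0 0
0 0 0

Lights still on: 0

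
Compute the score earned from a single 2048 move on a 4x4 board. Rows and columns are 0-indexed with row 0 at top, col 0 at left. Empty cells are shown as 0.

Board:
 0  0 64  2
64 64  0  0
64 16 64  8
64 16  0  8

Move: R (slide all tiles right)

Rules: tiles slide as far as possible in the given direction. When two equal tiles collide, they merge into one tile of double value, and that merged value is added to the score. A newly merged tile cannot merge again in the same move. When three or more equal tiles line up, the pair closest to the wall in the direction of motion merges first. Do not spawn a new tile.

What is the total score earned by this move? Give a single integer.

Slide right:
row 0: [0, 0, 64, 2] -> [0, 0, 64, 2]  score +0 (running 0)
row 1: [64, 64, 0, 0] -> [0, 0, 0, 128]  score +128 (running 128)
row 2: [64, 16, 64, 8] -> [64, 16, 64, 8]  score +0 (running 128)
row 3: [64, 16, 0, 8] -> [0, 64, 16, 8]  score +0 (running 128)
Board after move:
  0   0  64   2
  0   0   0 128
 64  16  64   8
  0  64  16   8

Answer: 128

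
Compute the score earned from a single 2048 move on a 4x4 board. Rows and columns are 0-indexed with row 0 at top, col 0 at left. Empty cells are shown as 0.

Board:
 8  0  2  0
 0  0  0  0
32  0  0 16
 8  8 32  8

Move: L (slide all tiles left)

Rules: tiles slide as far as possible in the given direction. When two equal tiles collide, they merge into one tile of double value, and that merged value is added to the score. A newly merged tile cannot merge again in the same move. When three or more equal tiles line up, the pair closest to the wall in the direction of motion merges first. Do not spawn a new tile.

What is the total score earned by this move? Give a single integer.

Slide left:
row 0: [8, 0, 2, 0] -> [8, 2, 0, 0]  score +0 (running 0)
row 1: [0, 0, 0, 0] -> [0, 0, 0, 0]  score +0 (running 0)
row 2: [32, 0, 0, 16] -> [32, 16, 0, 0]  score +0 (running 0)
row 3: [8, 8, 32, 8] -> [16, 32, 8, 0]  score +16 (running 16)
Board after move:
 8  2  0  0
 0  0  0  0
32 16  0  0
16 32  8  0

Answer: 16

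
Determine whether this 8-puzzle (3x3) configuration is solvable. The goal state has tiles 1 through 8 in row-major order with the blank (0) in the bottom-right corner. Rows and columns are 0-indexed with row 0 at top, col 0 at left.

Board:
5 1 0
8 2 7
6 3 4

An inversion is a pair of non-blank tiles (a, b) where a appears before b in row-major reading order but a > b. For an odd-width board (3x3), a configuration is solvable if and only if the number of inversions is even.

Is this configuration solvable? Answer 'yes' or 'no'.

Answer: yes

Derivation:
Inversions (pairs i<j in row-major order where tile[i] > tile[j] > 0): 14
14 is even, so the puzzle is solvable.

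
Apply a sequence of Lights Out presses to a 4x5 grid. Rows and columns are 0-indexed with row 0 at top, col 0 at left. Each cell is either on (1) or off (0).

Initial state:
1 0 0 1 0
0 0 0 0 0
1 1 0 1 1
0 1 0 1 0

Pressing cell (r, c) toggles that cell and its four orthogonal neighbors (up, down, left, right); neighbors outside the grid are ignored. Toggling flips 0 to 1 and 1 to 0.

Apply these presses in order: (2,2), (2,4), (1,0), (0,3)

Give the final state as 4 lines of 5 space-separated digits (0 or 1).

After press 1 at (2,2):
1 0 0 1 0
0 0 1 0 0
1 0 1 0 1
0 1 1 1 0

After press 2 at (2,4):
1 0 0 1 0
0 0 1 0 1
1 0 1 1 0
0 1 1 1 1

After press 3 at (1,0):
0 0 0 1 0
1 1 1 0 1
0 0 1 1 0
0 1 1 1 1

After press 4 at (0,3):
0 0 1 0 1
1 1 1 1 1
0 0 1 1 0
0 1 1 1 1

Answer: 0 0 1 0 1
1 1 1 1 1
0 0 1 1 0
0 1 1 1 1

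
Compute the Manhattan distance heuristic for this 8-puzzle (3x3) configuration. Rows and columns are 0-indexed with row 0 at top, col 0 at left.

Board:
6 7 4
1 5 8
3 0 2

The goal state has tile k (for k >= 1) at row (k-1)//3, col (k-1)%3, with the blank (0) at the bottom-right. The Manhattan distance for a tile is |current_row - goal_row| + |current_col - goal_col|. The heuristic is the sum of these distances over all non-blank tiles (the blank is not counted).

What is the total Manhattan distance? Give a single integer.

Answer: 19

Derivation:
Tile 6: at (0,0), goal (1,2), distance |0-1|+|0-2| = 3
Tile 7: at (0,1), goal (2,0), distance |0-2|+|1-0| = 3
Tile 4: at (0,2), goal (1,0), distance |0-1|+|2-0| = 3
Tile 1: at (1,0), goal (0,0), distance |1-0|+|0-0| = 1
Tile 5: at (1,1), goal (1,1), distance |1-1|+|1-1| = 0
Tile 8: at (1,2), goal (2,1), distance |1-2|+|2-1| = 2
Tile 3: at (2,0), goal (0,2), distance |2-0|+|0-2| = 4
Tile 2: at (2,2), goal (0,1), distance |2-0|+|2-1| = 3
Sum: 3 + 3 + 3 + 1 + 0 + 2 + 4 + 3 = 19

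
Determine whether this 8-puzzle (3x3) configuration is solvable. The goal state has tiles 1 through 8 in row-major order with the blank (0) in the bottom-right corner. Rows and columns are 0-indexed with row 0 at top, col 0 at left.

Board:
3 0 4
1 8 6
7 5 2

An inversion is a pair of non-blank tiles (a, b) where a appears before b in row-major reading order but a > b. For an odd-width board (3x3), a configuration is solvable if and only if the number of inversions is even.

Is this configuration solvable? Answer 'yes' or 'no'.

Inversions (pairs i<j in row-major order where tile[i] > tile[j] > 0): 13
13 is odd, so the puzzle is not solvable.

Answer: no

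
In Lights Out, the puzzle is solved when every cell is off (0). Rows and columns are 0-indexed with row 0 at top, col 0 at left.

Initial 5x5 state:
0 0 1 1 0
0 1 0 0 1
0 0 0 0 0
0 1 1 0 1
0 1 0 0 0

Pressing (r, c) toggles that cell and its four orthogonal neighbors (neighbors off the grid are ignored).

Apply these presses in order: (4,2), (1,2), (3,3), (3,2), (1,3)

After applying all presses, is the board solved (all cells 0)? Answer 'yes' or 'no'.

Answer: yes

Derivation:
After press 1 at (4,2):
0 0 1 1 0
0 1 0 0 1
0 0 0 0 0
0 1 0 0 1
0 0 1 1 0

After press 2 at (1,2):
0 0 0 1 0
0 0 1 1 1
0 0 1 0 0
0 1 0 0 1
0 0 1 1 0

After press 3 at (3,3):
0 0 0 1 0
0 0 1 1 1
0 0 1 1 0
0 1 1 1 0
0 0 1 0 0

After press 4 at (3,2):
0 0 0 1 0
0 0 1 1 1
0 0 0 1 0
0 0 0 0 0
0 0 0 0 0

After press 5 at (1,3):
0 0 0 0 0
0 0 0 0 0
0 0 0 0 0
0 0 0 0 0
0 0 0 0 0

Lights still on: 0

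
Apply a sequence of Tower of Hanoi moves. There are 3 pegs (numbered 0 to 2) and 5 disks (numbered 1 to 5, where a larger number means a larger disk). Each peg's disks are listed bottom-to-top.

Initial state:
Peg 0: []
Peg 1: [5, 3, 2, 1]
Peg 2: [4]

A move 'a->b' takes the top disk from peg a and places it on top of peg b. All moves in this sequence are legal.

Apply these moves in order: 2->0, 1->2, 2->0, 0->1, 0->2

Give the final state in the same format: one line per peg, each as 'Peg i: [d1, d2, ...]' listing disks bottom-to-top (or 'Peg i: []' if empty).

After move 1 (2->0):
Peg 0: [4]
Peg 1: [5, 3, 2, 1]
Peg 2: []

After move 2 (1->2):
Peg 0: [4]
Peg 1: [5, 3, 2]
Peg 2: [1]

After move 3 (2->0):
Peg 0: [4, 1]
Peg 1: [5, 3, 2]
Peg 2: []

After move 4 (0->1):
Peg 0: [4]
Peg 1: [5, 3, 2, 1]
Peg 2: []

After move 5 (0->2):
Peg 0: []
Peg 1: [5, 3, 2, 1]
Peg 2: [4]

Answer: Peg 0: []
Peg 1: [5, 3, 2, 1]
Peg 2: [4]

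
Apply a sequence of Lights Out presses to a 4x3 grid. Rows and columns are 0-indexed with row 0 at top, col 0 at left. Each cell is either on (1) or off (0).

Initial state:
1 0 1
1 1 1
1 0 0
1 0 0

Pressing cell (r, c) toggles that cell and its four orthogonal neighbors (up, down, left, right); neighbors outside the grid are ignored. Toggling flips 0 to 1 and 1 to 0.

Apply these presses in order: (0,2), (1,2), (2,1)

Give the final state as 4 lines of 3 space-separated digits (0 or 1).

Answer: 1 1 1
1 1 1
0 1 0
1 1 0

Derivation:
After press 1 at (0,2):
1 1 0
1 1 0
1 0 0
1 0 0

After press 2 at (1,2):
1 1 1
1 0 1
1 0 1
1 0 0

After press 3 at (2,1):
1 1 1
1 1 1
0 1 0
1 1 0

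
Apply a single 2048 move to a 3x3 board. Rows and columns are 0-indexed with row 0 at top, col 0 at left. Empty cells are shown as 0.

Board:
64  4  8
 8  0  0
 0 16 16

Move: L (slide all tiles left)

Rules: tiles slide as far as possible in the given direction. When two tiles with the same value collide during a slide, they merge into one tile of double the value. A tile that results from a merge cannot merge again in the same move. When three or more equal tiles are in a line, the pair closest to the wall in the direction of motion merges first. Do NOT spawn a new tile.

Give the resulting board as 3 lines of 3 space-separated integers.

Answer: 64  4  8
 8  0  0
32  0  0

Derivation:
Slide left:
row 0: [64, 4, 8] -> [64, 4, 8]
row 1: [8, 0, 0] -> [8, 0, 0]
row 2: [0, 16, 16] -> [32, 0, 0]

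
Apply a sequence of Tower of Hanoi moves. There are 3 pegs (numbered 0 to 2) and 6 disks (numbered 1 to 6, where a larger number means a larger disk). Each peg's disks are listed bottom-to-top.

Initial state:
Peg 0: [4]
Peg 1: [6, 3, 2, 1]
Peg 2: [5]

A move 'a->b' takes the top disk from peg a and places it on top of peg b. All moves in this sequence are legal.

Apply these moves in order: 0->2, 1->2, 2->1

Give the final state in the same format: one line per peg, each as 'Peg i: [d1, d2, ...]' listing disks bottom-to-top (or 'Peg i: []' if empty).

After move 1 (0->2):
Peg 0: []
Peg 1: [6, 3, 2, 1]
Peg 2: [5, 4]

After move 2 (1->2):
Peg 0: []
Peg 1: [6, 3, 2]
Peg 2: [5, 4, 1]

After move 3 (2->1):
Peg 0: []
Peg 1: [6, 3, 2, 1]
Peg 2: [5, 4]

Answer: Peg 0: []
Peg 1: [6, 3, 2, 1]
Peg 2: [5, 4]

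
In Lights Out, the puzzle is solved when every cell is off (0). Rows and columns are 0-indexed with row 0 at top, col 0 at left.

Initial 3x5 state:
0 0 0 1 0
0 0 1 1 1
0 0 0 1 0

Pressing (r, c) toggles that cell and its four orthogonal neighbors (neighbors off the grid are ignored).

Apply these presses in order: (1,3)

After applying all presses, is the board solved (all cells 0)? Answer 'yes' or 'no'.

After press 1 at (1,3):
0 0 0 0 0
0 0 0 0 0
0 0 0 0 0

Lights still on: 0

Answer: yes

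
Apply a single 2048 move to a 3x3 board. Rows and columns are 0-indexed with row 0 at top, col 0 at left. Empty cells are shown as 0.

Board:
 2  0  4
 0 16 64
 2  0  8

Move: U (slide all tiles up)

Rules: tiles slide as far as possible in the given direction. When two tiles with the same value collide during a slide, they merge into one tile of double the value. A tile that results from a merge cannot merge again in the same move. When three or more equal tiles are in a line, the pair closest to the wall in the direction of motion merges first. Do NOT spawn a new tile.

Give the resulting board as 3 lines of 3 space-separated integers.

Answer:  4 16  4
 0  0 64
 0  0  8

Derivation:
Slide up:
col 0: [2, 0, 2] -> [4, 0, 0]
col 1: [0, 16, 0] -> [16, 0, 0]
col 2: [4, 64, 8] -> [4, 64, 8]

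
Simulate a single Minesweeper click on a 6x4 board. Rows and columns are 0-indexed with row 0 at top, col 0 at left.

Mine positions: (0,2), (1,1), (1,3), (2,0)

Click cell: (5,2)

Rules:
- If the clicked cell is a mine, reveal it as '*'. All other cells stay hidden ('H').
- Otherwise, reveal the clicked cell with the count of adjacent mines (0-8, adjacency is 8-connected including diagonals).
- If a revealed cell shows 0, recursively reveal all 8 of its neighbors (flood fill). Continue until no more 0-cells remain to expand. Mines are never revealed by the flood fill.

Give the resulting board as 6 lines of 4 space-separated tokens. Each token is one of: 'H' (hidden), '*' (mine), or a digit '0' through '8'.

H H H H
H H H H
H 2 2 1
1 1 0 0
0 0 0 0
0 0 0 0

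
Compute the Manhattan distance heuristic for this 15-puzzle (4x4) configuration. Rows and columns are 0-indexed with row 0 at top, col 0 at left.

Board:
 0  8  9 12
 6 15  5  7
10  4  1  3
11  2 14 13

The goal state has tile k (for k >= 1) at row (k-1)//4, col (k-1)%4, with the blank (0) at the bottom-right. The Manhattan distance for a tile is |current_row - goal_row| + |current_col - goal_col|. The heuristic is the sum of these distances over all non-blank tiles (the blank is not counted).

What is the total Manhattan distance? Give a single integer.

Tile 8: (0,1)->(1,3) = 3
Tile 9: (0,2)->(2,0) = 4
Tile 12: (0,3)->(2,3) = 2
Tile 6: (1,0)->(1,1) = 1
Tile 15: (1,1)->(3,2) = 3
Tile 5: (1,2)->(1,0) = 2
Tile 7: (1,3)->(1,2) = 1
Tile 10: (2,0)->(2,1) = 1
Tile 4: (2,1)->(0,3) = 4
Tile 1: (2,2)->(0,0) = 4
Tile 3: (2,3)->(0,2) = 3
Tile 11: (3,0)->(2,2) = 3
Tile 2: (3,1)->(0,1) = 3
Tile 14: (3,2)->(3,1) = 1
Tile 13: (3,3)->(3,0) = 3
Sum: 3 + 4 + 2 + 1 + 3 + 2 + 1 + 1 + 4 + 4 + 3 + 3 + 3 + 1 + 3 = 38

Answer: 38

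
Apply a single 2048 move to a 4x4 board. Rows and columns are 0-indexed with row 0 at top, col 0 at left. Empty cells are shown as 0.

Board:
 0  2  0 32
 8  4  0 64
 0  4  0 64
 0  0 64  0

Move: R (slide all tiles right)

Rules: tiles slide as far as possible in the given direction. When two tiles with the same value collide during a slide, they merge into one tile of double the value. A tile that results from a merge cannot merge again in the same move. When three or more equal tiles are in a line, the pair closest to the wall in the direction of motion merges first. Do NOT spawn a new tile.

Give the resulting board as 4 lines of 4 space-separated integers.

Slide right:
row 0: [0, 2, 0, 32] -> [0, 0, 2, 32]
row 1: [8, 4, 0, 64] -> [0, 8, 4, 64]
row 2: [0, 4, 0, 64] -> [0, 0, 4, 64]
row 3: [0, 0, 64, 0] -> [0, 0, 0, 64]

Answer:  0  0  2 32
 0  8  4 64
 0  0  4 64
 0  0  0 64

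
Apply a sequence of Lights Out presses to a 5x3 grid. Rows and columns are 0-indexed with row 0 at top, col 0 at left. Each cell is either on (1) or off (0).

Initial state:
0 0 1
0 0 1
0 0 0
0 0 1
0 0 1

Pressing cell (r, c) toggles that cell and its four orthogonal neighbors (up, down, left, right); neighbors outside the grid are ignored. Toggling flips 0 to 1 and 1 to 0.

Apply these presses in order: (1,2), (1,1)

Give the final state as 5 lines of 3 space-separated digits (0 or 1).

Answer: 0 1 0
1 0 1
0 1 1
0 0 1
0 0 1

Derivation:
After press 1 at (1,2):
0 0 0
0 1 0
0 0 1
0 0 1
0 0 1

After press 2 at (1,1):
0 1 0
1 0 1
0 1 1
0 0 1
0 0 1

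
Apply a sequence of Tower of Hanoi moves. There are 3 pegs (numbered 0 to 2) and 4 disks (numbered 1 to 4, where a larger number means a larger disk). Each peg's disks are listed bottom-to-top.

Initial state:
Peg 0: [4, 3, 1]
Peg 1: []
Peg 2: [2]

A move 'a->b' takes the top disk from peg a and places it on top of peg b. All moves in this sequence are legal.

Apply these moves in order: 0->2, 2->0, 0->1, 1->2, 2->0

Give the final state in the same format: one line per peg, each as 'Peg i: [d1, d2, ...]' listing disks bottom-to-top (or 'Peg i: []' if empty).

After move 1 (0->2):
Peg 0: [4, 3]
Peg 1: []
Peg 2: [2, 1]

After move 2 (2->0):
Peg 0: [4, 3, 1]
Peg 1: []
Peg 2: [2]

After move 3 (0->1):
Peg 0: [4, 3]
Peg 1: [1]
Peg 2: [2]

After move 4 (1->2):
Peg 0: [4, 3]
Peg 1: []
Peg 2: [2, 1]

After move 5 (2->0):
Peg 0: [4, 3, 1]
Peg 1: []
Peg 2: [2]

Answer: Peg 0: [4, 3, 1]
Peg 1: []
Peg 2: [2]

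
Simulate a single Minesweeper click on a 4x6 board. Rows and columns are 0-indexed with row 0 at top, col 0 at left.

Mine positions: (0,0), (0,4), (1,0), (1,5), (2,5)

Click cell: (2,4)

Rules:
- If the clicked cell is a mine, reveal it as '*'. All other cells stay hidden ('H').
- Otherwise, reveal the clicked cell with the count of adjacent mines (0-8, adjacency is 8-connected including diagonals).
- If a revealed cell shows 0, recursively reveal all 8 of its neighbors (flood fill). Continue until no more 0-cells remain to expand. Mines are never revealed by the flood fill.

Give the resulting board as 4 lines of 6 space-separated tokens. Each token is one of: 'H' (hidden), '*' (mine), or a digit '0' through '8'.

H H H H H H
H H H H H H
H H H H 2 H
H H H H H H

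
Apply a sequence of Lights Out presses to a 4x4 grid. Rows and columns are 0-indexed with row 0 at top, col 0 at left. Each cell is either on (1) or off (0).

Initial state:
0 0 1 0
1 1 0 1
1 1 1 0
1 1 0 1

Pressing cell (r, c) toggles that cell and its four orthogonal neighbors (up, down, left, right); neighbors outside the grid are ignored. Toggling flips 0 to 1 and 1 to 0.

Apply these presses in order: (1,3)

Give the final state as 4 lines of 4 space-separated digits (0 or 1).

After press 1 at (1,3):
0 0 1 1
1 1 1 0
1 1 1 1
1 1 0 1

Answer: 0 0 1 1
1 1 1 0
1 1 1 1
1 1 0 1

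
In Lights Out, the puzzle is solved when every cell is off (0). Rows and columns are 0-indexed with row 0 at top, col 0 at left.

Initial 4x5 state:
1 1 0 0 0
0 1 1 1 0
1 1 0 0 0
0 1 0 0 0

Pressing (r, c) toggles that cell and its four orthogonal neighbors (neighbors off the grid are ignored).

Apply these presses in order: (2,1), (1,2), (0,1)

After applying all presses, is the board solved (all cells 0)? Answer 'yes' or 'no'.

After press 1 at (2,1):
1 1 0 0 0
0 0 1 1 0
0 0 1 0 0
0 0 0 0 0

After press 2 at (1,2):
1 1 1 0 0
0 1 0 0 0
0 0 0 0 0
0 0 0 0 0

After press 3 at (0,1):
0 0 0 0 0
0 0 0 0 0
0 0 0 0 0
0 0 0 0 0

Lights still on: 0

Answer: yes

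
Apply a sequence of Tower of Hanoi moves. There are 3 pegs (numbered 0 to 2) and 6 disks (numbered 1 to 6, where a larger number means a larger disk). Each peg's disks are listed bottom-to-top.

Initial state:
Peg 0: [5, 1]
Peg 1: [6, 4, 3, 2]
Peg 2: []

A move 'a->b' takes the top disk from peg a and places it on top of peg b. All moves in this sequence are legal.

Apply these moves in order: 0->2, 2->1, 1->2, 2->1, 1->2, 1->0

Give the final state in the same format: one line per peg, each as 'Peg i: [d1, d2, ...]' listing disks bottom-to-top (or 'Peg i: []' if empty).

Answer: Peg 0: [5, 2]
Peg 1: [6, 4, 3]
Peg 2: [1]

Derivation:
After move 1 (0->2):
Peg 0: [5]
Peg 1: [6, 4, 3, 2]
Peg 2: [1]

After move 2 (2->1):
Peg 0: [5]
Peg 1: [6, 4, 3, 2, 1]
Peg 2: []

After move 3 (1->2):
Peg 0: [5]
Peg 1: [6, 4, 3, 2]
Peg 2: [1]

After move 4 (2->1):
Peg 0: [5]
Peg 1: [6, 4, 3, 2, 1]
Peg 2: []

After move 5 (1->2):
Peg 0: [5]
Peg 1: [6, 4, 3, 2]
Peg 2: [1]

After move 6 (1->0):
Peg 0: [5, 2]
Peg 1: [6, 4, 3]
Peg 2: [1]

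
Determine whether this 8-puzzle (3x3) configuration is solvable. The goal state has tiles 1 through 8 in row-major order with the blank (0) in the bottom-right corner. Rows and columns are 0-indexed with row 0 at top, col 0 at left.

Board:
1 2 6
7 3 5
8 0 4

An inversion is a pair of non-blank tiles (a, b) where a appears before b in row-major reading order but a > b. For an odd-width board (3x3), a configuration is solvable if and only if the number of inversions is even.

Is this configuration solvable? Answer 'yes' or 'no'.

Answer: yes

Derivation:
Inversions (pairs i<j in row-major order where tile[i] > tile[j] > 0): 8
8 is even, so the puzzle is solvable.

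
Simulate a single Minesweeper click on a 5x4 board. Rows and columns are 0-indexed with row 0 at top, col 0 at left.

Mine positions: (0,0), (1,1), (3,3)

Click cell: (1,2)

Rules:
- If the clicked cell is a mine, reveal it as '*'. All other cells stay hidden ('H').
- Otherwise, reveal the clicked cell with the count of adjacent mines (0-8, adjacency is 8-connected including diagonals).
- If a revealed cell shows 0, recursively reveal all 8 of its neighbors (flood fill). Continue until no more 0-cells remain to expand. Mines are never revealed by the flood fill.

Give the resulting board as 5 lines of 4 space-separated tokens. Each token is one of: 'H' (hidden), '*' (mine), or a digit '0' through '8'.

H H H H
H H 1 H
H H H H
H H H H
H H H H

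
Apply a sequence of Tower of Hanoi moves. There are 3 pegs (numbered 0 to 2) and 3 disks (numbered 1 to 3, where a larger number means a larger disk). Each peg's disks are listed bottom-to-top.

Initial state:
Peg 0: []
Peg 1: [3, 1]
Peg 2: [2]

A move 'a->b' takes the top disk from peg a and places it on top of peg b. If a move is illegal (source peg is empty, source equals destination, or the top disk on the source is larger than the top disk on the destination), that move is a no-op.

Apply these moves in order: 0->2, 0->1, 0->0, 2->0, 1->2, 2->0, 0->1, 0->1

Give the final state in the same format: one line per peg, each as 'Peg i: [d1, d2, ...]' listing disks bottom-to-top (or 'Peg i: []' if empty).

Answer: Peg 0: [2]
Peg 1: [3, 1]
Peg 2: []

Derivation:
After move 1 (0->2):
Peg 0: []
Peg 1: [3, 1]
Peg 2: [2]

After move 2 (0->1):
Peg 0: []
Peg 1: [3, 1]
Peg 2: [2]

After move 3 (0->0):
Peg 0: []
Peg 1: [3, 1]
Peg 2: [2]

After move 4 (2->0):
Peg 0: [2]
Peg 1: [3, 1]
Peg 2: []

After move 5 (1->2):
Peg 0: [2]
Peg 1: [3]
Peg 2: [1]

After move 6 (2->0):
Peg 0: [2, 1]
Peg 1: [3]
Peg 2: []

After move 7 (0->1):
Peg 0: [2]
Peg 1: [3, 1]
Peg 2: []

After move 8 (0->1):
Peg 0: [2]
Peg 1: [3, 1]
Peg 2: []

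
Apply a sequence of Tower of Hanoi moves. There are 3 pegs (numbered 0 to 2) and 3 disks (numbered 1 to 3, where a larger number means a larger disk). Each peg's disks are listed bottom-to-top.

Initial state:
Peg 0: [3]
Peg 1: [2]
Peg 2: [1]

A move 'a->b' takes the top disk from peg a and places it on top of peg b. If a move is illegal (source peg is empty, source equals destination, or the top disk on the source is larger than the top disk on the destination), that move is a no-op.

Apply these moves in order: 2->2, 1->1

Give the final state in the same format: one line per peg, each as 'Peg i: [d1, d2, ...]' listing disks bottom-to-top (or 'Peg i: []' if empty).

After move 1 (2->2):
Peg 0: [3]
Peg 1: [2]
Peg 2: [1]

After move 2 (1->1):
Peg 0: [3]
Peg 1: [2]
Peg 2: [1]

Answer: Peg 0: [3]
Peg 1: [2]
Peg 2: [1]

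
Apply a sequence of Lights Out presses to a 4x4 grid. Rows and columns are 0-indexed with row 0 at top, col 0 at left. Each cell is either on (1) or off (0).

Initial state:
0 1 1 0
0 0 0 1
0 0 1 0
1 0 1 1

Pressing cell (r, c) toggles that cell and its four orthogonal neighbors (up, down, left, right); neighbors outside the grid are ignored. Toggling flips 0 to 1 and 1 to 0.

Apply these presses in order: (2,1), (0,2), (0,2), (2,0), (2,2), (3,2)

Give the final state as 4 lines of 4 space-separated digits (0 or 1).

After press 1 at (2,1):
0 1 1 0
0 1 0 1
1 1 0 0
1 1 1 1

After press 2 at (0,2):
0 0 0 1
0 1 1 1
1 1 0 0
1 1 1 1

After press 3 at (0,2):
0 1 1 0
0 1 0 1
1 1 0 0
1 1 1 1

After press 4 at (2,0):
0 1 1 0
1 1 0 1
0 0 0 0
0 1 1 1

After press 5 at (2,2):
0 1 1 0
1 1 1 1
0 1 1 1
0 1 0 1

After press 6 at (3,2):
0 1 1 0
1 1 1 1
0 1 0 1
0 0 1 0

Answer: 0 1 1 0
1 1 1 1
0 1 0 1
0 0 1 0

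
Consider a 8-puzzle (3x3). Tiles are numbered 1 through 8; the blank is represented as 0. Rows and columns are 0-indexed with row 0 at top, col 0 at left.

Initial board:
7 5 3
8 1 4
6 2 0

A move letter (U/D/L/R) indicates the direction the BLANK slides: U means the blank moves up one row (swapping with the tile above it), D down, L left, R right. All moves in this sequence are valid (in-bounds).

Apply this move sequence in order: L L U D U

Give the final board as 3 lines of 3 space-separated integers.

Answer: 7 5 3
0 1 4
8 6 2

Derivation:
After move 1 (L):
7 5 3
8 1 4
6 0 2

After move 2 (L):
7 5 3
8 1 4
0 6 2

After move 3 (U):
7 5 3
0 1 4
8 6 2

After move 4 (D):
7 5 3
8 1 4
0 6 2

After move 5 (U):
7 5 3
0 1 4
8 6 2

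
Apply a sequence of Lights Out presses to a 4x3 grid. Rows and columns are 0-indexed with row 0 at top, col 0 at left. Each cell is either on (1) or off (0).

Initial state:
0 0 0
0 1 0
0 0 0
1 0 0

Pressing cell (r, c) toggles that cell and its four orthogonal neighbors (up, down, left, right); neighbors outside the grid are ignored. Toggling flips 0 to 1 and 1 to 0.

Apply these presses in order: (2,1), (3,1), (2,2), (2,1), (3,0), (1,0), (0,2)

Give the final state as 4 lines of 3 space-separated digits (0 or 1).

Answer: 1 1 1
1 0 0
0 0 1
1 0 0

Derivation:
After press 1 at (2,1):
0 0 0
0 0 0
1 1 1
1 1 0

After press 2 at (3,1):
0 0 0
0 0 0
1 0 1
0 0 1

After press 3 at (2,2):
0 0 0
0 0 1
1 1 0
0 0 0

After press 4 at (2,1):
0 0 0
0 1 1
0 0 1
0 1 0

After press 5 at (3,0):
0 0 0
0 1 1
1 0 1
1 0 0

After press 6 at (1,0):
1 0 0
1 0 1
0 0 1
1 0 0

After press 7 at (0,2):
1 1 1
1 0 0
0 0 1
1 0 0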